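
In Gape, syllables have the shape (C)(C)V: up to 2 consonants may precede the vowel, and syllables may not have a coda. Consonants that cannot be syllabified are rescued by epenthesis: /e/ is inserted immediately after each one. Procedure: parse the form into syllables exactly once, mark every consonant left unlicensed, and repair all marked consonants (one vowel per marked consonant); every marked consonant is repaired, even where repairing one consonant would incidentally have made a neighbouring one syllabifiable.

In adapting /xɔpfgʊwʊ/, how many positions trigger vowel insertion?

The unsyllabifiable consonants are /p/; each receives one epenthetic vowel.

1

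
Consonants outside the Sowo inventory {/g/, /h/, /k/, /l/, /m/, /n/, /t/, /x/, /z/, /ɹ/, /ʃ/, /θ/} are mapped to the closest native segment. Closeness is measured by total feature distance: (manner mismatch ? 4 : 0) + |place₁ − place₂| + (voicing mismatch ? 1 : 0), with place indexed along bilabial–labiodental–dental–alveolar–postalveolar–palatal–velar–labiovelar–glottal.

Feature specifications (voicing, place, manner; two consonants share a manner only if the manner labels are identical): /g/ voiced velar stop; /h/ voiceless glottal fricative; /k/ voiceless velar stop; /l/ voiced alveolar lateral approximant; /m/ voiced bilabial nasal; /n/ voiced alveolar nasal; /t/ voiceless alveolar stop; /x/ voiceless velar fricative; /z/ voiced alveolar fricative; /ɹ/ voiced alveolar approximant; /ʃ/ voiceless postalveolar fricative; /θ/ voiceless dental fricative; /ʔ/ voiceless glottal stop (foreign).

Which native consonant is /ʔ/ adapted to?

/k/ is closest: same manner (stop), place distance 2 (glottal→velar), same voicing; total 2. Next closest is /g/ at distance 3.

k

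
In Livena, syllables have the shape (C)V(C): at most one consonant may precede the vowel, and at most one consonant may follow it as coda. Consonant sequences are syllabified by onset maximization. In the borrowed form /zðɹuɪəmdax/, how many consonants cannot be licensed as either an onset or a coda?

2

Under (C)V(C), the unsyllabifiable consonants are /z/, /ð/ (at most one coda consonant is licensed; onsets are limited to one consonant).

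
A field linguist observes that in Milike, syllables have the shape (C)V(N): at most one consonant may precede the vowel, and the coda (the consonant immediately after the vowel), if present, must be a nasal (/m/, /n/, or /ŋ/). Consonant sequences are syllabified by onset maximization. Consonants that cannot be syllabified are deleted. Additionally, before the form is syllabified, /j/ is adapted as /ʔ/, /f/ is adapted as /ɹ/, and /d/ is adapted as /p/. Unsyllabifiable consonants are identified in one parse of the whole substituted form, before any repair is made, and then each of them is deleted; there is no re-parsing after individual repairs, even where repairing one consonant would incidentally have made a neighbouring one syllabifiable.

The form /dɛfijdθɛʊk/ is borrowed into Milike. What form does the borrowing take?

pɛɹiθɛʊ

Substitution: /d/ → /p/, /f/ → /ɹ/, /j/ → /ʔ/, giving /pɛɹiʔpθɛʊk/.
The consonants /ʔ/, /p/, /k/ cannot be parsed into a legal (C)V(N) syllable (only a nasal (/m/, /n/, or /ŋ/) is licensed in coda position; onsets are limited to one consonant).
Deletion applies to /ʔ/, /p/, /k/.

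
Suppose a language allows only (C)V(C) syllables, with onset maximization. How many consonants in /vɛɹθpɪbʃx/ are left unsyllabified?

3

Syllabifying with onset maximization leaves /θ/, /ʃ/, /x/ stranded (at most one coda consonant is licensed; onsets are limited to one consonant).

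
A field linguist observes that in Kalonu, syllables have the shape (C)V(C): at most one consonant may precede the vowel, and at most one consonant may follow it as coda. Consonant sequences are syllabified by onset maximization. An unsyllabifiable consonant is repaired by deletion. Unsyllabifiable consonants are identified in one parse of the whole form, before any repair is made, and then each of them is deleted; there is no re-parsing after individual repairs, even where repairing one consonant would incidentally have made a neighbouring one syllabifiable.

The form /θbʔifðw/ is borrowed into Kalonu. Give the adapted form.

ʔif

The consonants /θ/, /b/, /ð/, /w/ cannot be parsed into a legal (C)V(C) syllable (at most one coda consonant is licensed; onsets are limited to one consonant).
Deleting the stranded consonants removes /θ/, /b/, /ð/, /w/.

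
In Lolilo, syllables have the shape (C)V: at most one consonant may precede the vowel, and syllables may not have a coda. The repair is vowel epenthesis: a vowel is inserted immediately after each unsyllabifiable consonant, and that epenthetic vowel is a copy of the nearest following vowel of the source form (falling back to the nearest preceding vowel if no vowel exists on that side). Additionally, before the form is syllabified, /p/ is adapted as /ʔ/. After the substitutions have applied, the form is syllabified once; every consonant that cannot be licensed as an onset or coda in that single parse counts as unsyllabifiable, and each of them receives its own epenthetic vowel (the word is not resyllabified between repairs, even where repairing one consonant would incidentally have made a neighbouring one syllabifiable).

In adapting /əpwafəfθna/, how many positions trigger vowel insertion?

3

After substitution the input is /əʔwafəfθna/.
The unsyllabifiable consonants are /ʔ/, /f/, /θ/; each receives one epenthetic vowel.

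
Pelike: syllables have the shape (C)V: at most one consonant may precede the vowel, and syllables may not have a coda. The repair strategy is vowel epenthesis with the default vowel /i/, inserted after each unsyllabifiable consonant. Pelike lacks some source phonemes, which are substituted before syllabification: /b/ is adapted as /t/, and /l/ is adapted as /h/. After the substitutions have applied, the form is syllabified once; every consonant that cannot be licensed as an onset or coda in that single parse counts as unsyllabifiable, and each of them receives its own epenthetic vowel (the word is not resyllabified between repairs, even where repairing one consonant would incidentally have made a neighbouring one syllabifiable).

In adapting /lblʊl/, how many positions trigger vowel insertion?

After substitution the input is /hthʊh/.
The unsyllabifiable consonants are /h/, /t/, /h/; each receives one epenthetic vowel.

3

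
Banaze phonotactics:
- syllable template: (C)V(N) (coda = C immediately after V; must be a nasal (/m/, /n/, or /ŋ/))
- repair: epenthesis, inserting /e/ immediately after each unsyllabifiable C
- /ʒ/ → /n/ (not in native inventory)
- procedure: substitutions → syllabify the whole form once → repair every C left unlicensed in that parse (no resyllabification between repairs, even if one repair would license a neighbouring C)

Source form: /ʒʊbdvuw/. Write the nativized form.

nʊbedevuwe

Substitution: /ʒ/ → /n/, giving /nʊbdvuw/.
Under (C)V(N), the unsyllabifiable consonants are /b/, /d/, /w/ (only a nasal (/m/, /n/, or /ŋ/) is licensed in coda position; onsets are limited to one consonant).
Inserting the epenthetic vowel yields /b/ → /be/, /d/ → /de/, /w/ → /we/.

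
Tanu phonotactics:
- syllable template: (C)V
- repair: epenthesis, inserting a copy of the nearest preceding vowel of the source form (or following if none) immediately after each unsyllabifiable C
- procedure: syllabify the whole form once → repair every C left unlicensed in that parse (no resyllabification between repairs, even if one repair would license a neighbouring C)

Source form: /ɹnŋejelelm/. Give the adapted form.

The consonants /ɹ/, /n/, /l/, /m/ cannot be parsed into a legal (C)V syllable (no codas are permitted; onsets are limited to one consonant).
Epenthesis after each stranded consonant: /ɹ/ → /ɹe/, /n/ → /ne/, /l/ → /le/, /m/ → /me/.

ɹeneŋejeleleme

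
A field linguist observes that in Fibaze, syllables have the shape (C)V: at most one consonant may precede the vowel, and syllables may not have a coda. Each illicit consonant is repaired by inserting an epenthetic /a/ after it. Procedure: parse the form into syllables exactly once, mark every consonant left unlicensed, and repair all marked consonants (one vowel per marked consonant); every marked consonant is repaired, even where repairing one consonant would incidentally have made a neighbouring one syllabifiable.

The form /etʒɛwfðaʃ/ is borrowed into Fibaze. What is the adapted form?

Under (C)V, the unsyllabifiable consonants are /t/, /w/, /f/, /ʃ/ (no codas are permitted; onsets are limited to one consonant).
Epenthesis after each stranded consonant: /t/ → /ta/, /w/ → /wa/, /f/ → /fa/, /ʃ/ → /ʃa/.

etaʒɛwafaðaʃa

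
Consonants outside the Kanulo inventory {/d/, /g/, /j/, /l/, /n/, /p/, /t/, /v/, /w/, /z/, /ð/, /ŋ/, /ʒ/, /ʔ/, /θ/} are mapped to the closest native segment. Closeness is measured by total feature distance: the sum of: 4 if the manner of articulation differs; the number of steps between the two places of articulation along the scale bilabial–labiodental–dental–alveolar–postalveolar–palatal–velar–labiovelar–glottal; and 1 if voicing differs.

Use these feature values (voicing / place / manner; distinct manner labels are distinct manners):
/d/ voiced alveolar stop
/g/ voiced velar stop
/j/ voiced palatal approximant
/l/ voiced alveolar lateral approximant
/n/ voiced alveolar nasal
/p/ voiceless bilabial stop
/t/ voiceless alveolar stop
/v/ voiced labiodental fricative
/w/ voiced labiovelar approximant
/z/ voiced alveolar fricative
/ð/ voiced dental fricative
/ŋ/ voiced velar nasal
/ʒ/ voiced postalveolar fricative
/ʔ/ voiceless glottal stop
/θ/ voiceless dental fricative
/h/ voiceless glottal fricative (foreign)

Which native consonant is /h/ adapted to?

/ʔ/ is closest: manner differs (fricative→stop, +4), place distance 0 (glottal→glottal), same voicing; total 4. Next closest is /ʒ/ at distance 5.

ʔ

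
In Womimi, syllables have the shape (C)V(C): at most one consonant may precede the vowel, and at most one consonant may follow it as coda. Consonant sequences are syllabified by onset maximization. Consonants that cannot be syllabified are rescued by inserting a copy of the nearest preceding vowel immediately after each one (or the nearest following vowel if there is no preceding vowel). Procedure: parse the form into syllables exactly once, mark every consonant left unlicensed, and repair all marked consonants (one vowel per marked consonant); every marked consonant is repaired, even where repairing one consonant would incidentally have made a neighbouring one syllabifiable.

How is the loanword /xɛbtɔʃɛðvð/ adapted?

The consonants /v/, /ð/ cannot be parsed into a legal (C)V(C) syllable (at most one coda consonant is licensed; onsets are limited to one consonant).
Epenthesis after each stranded consonant: /v/ → /vɛ/, /ð/ → /ðɛ/.

xɛbtɔʃɛðvɛðɛ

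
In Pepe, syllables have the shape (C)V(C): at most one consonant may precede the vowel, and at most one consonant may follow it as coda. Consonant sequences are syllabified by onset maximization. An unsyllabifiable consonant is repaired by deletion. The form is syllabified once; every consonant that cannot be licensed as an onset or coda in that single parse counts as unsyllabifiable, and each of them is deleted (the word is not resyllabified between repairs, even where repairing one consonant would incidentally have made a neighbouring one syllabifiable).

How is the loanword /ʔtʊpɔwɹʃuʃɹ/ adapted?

Under (C)V(C), the unsyllabifiable consonants are /ʔ/, /ɹ/, /ɹ/ (at most one coda consonant is licensed; onsets are limited to one consonant).
Each unlicensed consonant is deleted: /ʔ/, /ɹ/, /ɹ/.

tʊpɔwʃuʃ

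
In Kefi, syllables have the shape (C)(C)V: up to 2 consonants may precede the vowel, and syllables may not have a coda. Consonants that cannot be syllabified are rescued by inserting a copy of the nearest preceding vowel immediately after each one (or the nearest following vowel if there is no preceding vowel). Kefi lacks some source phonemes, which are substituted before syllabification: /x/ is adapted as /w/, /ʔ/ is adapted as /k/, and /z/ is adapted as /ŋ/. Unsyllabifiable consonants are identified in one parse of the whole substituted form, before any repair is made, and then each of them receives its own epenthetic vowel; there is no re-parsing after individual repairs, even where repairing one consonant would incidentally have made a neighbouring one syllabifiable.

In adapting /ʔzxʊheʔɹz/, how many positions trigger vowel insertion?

4

After substitution the input is /kŋwʊhekɹŋ/.
The unsyllabifiable consonants are /k/, /k/, /ɹ/, /ŋ/; each receives one epenthetic vowel.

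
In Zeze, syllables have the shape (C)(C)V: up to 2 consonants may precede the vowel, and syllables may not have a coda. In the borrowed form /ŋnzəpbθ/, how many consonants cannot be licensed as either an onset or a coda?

The consonants /ŋ/, /p/, /b/, /θ/ cannot be parsed into a legal (C)(C)V syllable (no codas are permitted; onsets may contain at most 2 consonants).

4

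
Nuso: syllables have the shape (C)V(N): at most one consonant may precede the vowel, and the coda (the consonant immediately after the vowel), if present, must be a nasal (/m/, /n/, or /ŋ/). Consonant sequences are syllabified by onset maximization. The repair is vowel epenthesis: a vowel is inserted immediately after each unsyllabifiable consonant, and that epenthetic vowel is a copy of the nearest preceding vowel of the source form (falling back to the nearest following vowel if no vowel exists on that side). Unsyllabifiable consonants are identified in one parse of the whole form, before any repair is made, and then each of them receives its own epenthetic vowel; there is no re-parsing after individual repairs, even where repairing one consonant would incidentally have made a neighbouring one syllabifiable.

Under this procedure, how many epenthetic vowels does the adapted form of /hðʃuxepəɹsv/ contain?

The unsyllabifiable consonants are /h/, /ð/, /ɹ/, /s/, /v/; each receives one epenthetic vowel.

5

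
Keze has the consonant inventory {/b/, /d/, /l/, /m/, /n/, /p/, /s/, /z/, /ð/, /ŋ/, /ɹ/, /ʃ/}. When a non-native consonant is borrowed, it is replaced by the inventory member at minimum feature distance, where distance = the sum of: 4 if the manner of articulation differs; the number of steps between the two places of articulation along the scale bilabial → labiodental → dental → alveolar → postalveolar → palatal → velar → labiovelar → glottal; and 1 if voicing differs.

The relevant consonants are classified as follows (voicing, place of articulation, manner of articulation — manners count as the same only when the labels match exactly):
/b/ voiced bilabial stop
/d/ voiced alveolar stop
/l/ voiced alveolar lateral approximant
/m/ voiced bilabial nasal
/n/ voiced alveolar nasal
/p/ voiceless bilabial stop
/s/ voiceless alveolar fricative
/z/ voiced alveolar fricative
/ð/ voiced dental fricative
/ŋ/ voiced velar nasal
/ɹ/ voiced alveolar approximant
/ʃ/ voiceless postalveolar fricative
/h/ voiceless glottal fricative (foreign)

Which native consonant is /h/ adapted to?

/ʃ/ is closest: same manner (fricative), place distance 4 (glottal→postalveolar), same voicing; total 4. Next closest is /s/ at distance 5.

ʃ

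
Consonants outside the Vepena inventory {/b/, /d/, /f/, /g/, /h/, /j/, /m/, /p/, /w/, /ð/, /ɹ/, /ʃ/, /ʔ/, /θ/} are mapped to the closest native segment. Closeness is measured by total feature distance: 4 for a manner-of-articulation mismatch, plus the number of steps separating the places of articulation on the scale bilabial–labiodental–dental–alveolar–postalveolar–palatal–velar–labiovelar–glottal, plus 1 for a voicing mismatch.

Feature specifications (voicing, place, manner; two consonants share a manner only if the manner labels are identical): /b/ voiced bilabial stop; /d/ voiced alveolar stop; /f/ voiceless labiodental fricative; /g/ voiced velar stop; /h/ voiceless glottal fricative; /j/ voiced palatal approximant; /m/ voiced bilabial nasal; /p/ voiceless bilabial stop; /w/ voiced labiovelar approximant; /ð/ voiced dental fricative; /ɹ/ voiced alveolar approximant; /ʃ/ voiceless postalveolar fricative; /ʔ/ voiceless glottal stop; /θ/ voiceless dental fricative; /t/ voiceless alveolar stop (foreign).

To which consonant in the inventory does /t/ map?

d

/d/ is closest: same manner (stop), place distance 0 (alveolar→alveolar), voicing differs (+1); total 1. Next closest is /p/ at distance 3.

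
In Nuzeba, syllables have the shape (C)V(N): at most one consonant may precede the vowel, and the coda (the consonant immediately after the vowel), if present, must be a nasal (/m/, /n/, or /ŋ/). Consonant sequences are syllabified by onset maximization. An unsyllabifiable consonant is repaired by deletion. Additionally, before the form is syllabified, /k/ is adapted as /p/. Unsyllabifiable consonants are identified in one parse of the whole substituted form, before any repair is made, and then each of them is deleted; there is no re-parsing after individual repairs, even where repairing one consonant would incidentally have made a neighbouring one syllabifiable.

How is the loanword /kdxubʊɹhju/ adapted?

xubʊju

Substitution: /k/ → /p/, giving /pdxubʊɹhju/.
Under (C)V(N), the unsyllabifiable consonants are /p/, /d/, /ɹ/, /h/ (only a nasal (/m/, /n/, or /ŋ/) is licensed in coda position; onsets are limited to one consonant).
Each unlicensed consonant is deleted: /p/, /d/, /ɹ/, /h/.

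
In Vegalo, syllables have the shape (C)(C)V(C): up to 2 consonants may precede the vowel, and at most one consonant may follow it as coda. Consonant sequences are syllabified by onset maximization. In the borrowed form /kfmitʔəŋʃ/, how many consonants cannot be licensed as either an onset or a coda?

2

Syllabifying with onset maximization leaves /k/, /ʃ/ stranded (at most one coda consonant is licensed; onsets may contain at most 2 consonants).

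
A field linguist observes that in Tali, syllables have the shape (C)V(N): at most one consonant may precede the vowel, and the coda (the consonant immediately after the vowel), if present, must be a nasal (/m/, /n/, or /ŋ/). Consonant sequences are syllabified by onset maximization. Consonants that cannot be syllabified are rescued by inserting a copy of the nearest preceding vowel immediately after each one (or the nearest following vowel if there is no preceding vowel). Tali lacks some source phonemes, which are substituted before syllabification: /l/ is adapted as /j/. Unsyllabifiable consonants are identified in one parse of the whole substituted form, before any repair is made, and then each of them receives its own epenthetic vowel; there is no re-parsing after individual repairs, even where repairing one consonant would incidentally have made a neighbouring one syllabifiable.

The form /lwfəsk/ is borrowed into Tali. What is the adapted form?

jəwəfəsəkə

Substitution: /l/ → /j/, giving /jwfəsk/.
The consonants /j/, /w/, /s/, /k/ cannot be parsed into a legal (C)V(N) syllable (only a nasal (/m/, /n/, or /ŋ/) is licensed in coda position; onsets are limited to one consonant).
Epenthesis after each stranded consonant: /j/ → /jə/, /w/ → /wə/, /s/ → /sə/, /k/ → /kə/.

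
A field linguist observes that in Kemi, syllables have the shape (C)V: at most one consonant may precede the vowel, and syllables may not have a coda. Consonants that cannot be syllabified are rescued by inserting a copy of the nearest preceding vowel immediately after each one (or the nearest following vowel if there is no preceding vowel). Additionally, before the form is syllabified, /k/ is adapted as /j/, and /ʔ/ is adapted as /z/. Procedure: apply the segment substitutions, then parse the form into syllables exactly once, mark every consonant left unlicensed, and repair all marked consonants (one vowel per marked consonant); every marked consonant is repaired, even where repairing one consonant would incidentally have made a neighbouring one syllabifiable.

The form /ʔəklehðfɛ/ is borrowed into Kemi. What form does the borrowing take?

zəjəleheðefɛ

Substitution: /ʔ/ → /z/, /k/ → /j/, giving /zəjlehðfɛ/.
Under (C)V, the unsyllabifiable consonants are /j/, /h/, /ð/ (no codas are permitted; onsets are limited to one consonant).
Inserting the epenthetic vowel yields /j/ → /jə/, /h/ → /he/, /ð/ → /ðe/.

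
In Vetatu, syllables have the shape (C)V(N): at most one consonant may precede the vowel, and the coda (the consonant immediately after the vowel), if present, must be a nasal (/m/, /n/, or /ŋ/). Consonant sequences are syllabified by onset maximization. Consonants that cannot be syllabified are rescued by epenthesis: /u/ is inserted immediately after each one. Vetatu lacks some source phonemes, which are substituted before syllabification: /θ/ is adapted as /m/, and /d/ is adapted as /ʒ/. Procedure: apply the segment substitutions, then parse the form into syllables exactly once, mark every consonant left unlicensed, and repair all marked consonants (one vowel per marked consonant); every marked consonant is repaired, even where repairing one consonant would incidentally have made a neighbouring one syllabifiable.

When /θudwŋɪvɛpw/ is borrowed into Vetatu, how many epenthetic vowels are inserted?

After substitution the input is /muʒwŋɪvɛpw/.
The unsyllabifiable consonants are /ʒ/, /w/, /p/, /w/; each receives one epenthetic vowel.

4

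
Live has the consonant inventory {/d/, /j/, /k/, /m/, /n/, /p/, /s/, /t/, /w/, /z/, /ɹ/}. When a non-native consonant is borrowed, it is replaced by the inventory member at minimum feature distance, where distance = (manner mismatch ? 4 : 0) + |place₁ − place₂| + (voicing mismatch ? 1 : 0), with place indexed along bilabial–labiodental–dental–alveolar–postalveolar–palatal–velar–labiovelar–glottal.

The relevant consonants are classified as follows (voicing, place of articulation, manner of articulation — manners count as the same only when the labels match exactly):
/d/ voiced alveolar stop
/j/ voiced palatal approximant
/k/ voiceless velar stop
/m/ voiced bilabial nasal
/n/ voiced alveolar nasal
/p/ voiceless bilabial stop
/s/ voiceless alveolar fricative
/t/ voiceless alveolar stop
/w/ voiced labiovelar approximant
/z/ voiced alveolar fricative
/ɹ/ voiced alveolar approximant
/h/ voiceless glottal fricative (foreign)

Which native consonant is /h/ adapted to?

/s/ is closest: same manner (fricative), place distance 5 (glottal→alveolar), same voicing; total 5. Next closest is /k/ at distance 6.

s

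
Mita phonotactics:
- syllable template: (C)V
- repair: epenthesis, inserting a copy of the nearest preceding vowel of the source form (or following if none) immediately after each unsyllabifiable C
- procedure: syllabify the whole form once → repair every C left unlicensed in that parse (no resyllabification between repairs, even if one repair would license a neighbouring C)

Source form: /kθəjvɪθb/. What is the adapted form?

kəθəjəvɪθɪbɪ

The consonants /k/, /j/, /θ/, /b/ cannot be parsed into a legal (C)V syllable (no codas are permitted; onsets are limited to one consonant).
Each unlicensed consonant becomes the onset of a new syllable: /k/ → /kə/, /j/ → /jə/, /θ/ → /θɪ/, /b/ → /bɪ/.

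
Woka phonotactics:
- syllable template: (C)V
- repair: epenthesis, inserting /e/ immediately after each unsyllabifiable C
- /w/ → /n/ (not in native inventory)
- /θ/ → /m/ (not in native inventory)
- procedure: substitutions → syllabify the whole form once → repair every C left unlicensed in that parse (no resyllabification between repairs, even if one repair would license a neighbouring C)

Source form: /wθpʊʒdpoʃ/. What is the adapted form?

nemepʊʒedepoʃe

Substitution: /w/ → /n/, /θ/ → /m/, giving /nmpʊʒdpoʃ/.
The consonants /n/, /m/, /ʒ/, /d/, /ʃ/ cannot be parsed into a legal (C)V syllable (no codas are permitted; onsets are limited to one consonant).
Epenthesis after each stranded consonant: /n/ → /ne/, /m/ → /me/, /ʒ/ → /ʒe/, /d/ → /de/, /ʃ/ → /ʃe/.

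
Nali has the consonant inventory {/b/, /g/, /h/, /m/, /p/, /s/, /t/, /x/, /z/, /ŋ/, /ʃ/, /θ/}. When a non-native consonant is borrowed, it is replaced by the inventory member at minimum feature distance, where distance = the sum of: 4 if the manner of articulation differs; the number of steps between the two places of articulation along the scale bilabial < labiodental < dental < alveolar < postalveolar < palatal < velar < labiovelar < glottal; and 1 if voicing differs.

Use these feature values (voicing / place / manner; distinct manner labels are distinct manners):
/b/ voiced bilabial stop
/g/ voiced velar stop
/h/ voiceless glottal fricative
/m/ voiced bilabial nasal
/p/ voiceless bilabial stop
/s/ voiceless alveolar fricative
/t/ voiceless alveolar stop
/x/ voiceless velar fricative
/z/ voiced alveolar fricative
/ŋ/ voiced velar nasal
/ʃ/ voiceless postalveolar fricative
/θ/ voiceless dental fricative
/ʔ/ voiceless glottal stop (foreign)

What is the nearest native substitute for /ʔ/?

g

/g/ is closest: same manner (stop), place distance 2 (glottal→velar), voicing differs (+1); total 3. Next closest is /h/ at distance 4.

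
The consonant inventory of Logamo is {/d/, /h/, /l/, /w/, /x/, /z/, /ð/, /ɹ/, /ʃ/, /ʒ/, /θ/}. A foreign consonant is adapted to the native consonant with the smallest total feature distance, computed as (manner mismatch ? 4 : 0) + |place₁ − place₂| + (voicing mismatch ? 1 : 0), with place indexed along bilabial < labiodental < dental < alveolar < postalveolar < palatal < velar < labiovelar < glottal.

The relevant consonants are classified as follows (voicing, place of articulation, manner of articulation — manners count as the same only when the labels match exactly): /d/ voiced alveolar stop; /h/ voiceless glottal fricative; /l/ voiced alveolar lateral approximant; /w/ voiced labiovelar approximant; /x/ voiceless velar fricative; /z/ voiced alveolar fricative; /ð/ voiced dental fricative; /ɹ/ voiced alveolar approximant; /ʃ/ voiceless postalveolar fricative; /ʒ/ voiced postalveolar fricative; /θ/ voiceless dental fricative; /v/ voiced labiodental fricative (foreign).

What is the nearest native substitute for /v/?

ð

/ð/ is closest: same manner (fricative), place distance 1 (labiodental→dental), same voicing; total 1. Next closest is /z/ at distance 2.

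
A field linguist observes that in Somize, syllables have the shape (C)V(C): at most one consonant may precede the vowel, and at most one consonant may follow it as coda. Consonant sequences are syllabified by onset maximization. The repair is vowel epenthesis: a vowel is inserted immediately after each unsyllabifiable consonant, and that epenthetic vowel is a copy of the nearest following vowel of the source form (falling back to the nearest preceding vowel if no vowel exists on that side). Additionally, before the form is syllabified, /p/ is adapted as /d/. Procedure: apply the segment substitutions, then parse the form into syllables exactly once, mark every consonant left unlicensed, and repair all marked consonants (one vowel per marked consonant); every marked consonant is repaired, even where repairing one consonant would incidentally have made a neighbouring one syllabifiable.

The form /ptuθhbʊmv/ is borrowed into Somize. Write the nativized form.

dutuθhʊbʊmvʊ

Substitution: /p/ → /d/, giving /dtuθhbʊmv/.
Syllabifying with onset maximization leaves /d/, /h/, /v/ stranded (at most one coda consonant is licensed; onsets are limited to one consonant).
Epenthesis after each stranded consonant: /d/ → /du/, /h/ → /hʊ/, /v/ → /vʊ/.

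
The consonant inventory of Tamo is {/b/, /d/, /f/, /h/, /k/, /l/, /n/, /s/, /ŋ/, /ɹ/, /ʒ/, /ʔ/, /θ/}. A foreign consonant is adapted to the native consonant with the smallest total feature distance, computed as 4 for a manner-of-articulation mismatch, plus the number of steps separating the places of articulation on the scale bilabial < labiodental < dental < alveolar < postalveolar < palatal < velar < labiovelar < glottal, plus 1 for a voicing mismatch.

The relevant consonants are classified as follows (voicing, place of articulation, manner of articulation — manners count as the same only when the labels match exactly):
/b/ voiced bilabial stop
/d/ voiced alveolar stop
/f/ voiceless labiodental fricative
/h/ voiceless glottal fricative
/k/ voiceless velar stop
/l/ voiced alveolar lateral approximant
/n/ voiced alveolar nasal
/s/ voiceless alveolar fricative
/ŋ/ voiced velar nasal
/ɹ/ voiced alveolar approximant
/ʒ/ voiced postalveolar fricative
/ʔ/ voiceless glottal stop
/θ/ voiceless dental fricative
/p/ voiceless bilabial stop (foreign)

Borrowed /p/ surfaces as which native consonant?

/b/ is closest: same manner (stop), place distance 0 (bilabial→bilabial), voicing differs (+1); total 1. Next closest is /d/ at distance 4.

b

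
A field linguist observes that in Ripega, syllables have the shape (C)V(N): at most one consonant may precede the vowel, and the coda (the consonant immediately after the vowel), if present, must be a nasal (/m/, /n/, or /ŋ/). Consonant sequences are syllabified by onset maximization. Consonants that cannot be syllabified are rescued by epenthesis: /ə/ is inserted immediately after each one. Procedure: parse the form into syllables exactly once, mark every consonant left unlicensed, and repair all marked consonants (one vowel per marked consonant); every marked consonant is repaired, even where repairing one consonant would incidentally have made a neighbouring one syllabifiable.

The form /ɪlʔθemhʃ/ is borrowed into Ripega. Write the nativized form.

Syllabifying with onset maximization leaves /l/, /ʔ/, /h/, /ʃ/ stranded (only a nasal (/m/, /n/, or /ŋ/) is licensed in coda position; onsets are limited to one consonant).
Inserting the epenthetic vowel yields /l/ → /lə/, /ʔ/ → /ʔə/, /h/ → /hə/, /ʃ/ → /ʃə/.

ɪləʔəθemhəʃə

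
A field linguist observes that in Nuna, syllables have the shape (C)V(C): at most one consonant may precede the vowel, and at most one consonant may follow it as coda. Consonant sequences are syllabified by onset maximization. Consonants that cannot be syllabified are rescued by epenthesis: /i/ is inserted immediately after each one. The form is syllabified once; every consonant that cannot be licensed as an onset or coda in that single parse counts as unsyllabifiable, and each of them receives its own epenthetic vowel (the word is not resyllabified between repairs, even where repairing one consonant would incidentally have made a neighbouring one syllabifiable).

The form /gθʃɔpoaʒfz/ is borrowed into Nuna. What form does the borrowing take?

giθiʃɔpoaʒfizi

Syllabifying with onset maximization leaves /g/, /θ/, /f/, /z/ stranded (at most one coda consonant is licensed; onsets are limited to one consonant).
Inserting the epenthetic vowel yields /g/ → /gi/, /θ/ → /θi/, /f/ → /fi/, /z/ → /zi/.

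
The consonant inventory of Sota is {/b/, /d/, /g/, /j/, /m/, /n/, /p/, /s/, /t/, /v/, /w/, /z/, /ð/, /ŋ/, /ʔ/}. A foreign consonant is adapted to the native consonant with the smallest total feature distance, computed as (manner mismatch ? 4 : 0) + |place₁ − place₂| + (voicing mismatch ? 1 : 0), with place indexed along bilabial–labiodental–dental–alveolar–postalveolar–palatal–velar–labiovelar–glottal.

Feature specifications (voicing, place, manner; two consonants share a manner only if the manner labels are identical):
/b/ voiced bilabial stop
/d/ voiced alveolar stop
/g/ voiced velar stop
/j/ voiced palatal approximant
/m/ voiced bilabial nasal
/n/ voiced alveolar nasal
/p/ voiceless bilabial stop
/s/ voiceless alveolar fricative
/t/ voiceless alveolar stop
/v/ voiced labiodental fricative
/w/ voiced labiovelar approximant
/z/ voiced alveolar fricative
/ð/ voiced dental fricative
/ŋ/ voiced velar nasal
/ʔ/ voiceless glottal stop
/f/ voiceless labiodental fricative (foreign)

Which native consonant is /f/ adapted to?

/v/ is closest: same manner (fricative), place distance 0 (labiodental→labiodental), voicing differs (+1); total 1. Next closest is /s/ at distance 2.

v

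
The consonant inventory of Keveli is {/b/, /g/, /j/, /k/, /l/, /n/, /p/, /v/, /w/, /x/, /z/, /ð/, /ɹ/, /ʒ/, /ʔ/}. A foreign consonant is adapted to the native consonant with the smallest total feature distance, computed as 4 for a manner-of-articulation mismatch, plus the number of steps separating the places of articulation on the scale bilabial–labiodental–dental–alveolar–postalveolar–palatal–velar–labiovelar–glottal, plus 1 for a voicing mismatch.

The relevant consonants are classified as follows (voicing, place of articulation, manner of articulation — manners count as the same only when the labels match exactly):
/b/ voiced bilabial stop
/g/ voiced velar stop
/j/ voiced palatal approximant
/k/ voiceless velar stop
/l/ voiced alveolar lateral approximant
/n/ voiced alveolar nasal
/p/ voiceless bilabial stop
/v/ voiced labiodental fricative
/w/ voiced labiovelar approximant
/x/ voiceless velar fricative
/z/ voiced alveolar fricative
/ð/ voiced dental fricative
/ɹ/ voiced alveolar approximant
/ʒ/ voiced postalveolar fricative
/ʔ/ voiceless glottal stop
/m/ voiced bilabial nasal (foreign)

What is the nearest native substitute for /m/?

n

/n/ is closest: same manner (nasal), place distance 3 (bilabial→alveolar), same voicing; total 3. Next closest is /b/ at distance 4.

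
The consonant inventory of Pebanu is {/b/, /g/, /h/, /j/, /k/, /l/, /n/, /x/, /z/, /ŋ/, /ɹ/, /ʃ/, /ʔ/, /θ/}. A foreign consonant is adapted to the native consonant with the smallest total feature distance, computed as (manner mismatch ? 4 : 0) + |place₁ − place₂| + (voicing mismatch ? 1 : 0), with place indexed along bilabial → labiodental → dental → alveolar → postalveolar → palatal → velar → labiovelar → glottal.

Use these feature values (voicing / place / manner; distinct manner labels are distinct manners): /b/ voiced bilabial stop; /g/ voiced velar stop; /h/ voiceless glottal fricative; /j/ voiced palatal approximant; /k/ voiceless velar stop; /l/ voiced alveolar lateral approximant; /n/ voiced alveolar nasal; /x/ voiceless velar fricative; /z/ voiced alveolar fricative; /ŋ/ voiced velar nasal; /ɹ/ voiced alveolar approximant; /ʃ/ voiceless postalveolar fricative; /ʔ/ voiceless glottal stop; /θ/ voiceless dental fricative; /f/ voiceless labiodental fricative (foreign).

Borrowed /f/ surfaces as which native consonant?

θ

/θ/ is closest: same manner (fricative), place distance 1 (labiodental→dental), same voicing; total 1. Next closest is /z/ at distance 3.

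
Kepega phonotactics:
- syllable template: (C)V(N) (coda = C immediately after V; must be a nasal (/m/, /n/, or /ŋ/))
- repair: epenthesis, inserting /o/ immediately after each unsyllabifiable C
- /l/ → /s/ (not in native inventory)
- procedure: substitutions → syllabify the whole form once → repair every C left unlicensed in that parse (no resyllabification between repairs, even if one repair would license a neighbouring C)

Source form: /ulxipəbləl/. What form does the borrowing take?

usoxipəbosəso

Substitution: /l/ → /s/, giving /usxipəbsəs/.
Under (C)V(N), the unsyllabifiable consonants are /s/, /b/, /s/ (only a nasal (/m/, /n/, or /ŋ/) is licensed in coda position; onsets are limited to one consonant).
Each unlicensed consonant becomes the onset of a new syllable: /s/ → /so/, /b/ → /bo/, /s/ → /so/.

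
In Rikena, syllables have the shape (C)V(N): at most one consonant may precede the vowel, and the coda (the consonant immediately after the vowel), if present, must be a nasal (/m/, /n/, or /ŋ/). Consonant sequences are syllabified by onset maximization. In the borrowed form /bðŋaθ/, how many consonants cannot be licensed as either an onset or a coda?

Under (C)V(N), the unsyllabifiable consonants are /b/, /ð/, /θ/ (only a nasal (/m/, /n/, or /ŋ/) is licensed in coda position; onsets are limited to one consonant).

3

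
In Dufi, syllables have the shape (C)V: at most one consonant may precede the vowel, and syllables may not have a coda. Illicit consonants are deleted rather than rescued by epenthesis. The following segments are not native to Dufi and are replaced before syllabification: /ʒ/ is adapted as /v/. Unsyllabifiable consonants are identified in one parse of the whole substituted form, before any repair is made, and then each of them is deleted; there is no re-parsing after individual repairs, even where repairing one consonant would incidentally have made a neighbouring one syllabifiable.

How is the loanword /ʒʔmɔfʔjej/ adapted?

mɔje

Substitution: /ʒ/ → /v/, giving /vʔmɔfʔjej/.
Syllabifying with onset maximization leaves /v/, /ʔ/, /f/, /ʔ/, /j/ stranded (no codas are permitted; onsets are limited to one consonant).
Deletion applies to /v/, /ʔ/, /f/, /ʔ/, /j/.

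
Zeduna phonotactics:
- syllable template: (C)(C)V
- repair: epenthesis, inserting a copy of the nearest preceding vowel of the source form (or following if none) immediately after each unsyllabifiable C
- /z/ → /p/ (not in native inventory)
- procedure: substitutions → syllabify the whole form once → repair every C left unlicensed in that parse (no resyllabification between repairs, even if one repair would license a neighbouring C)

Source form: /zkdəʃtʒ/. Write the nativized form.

pəkdəʃətəʒə

Substitution: /z/ → /p/, giving /pkdəʃtʒ/.
The consonants /p/, /ʃ/, /t/, /ʒ/ cannot be parsed into a legal (C)(C)V syllable (no codas are permitted; onsets may contain at most 2 consonants).
Each unlicensed consonant becomes the onset of a new syllable: /p/ → /pə/, /ʃ/ → /ʃə/, /t/ → /tə/, /ʒ/ → /ʒə/.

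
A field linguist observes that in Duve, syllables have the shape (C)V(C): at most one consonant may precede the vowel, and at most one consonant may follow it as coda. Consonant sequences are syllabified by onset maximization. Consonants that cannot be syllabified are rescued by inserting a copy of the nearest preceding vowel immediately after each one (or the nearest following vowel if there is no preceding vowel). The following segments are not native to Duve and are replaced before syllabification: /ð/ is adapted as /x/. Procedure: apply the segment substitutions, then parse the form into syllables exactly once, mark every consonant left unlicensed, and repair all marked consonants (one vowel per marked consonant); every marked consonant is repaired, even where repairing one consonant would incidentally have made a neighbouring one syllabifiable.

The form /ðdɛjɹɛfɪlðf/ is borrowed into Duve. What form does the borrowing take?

xɛdɛjɹɛfɪlxɪfɪ

Substitution: /ð/ → /x/, giving /xdɛjɹɛfɪlxf/.
The consonants /x/, /x/, /f/ cannot be parsed into a legal (C)V(C) syllable (at most one coda consonant is licensed; onsets are limited to one consonant).
Each unlicensed consonant becomes the onset of a new syllable: /x/ → /xɛ/, /x/ → /xɪ/, /f/ → /fɪ/.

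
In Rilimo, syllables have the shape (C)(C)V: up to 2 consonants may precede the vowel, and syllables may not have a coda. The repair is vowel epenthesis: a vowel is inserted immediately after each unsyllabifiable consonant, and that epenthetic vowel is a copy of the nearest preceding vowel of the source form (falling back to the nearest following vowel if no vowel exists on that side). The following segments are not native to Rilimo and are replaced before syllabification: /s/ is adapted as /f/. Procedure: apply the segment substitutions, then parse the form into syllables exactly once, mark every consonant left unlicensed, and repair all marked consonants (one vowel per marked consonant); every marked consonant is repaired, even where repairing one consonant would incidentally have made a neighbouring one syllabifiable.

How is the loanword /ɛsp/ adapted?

ɛfɛpɛ

Substitution: /s/ → /f/, giving /ɛfp/.
The consonants /f/, /p/ cannot be parsed into a legal (C)(C)V syllable (no codas are permitted; onsets may contain at most 2 consonants).
Inserting the epenthetic vowel yields /f/ → /fɛ/, /p/ → /pɛ/.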